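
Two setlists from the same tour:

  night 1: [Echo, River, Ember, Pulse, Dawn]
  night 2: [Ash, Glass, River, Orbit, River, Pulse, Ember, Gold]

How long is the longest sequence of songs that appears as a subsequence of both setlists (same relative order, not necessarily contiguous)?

2

One common subsequence of length 2: River (night 1 #2, night 2 #5) → Ember (night 1 #3, night 2 #7). dp[5][8] = 2 confirms this is the maximum.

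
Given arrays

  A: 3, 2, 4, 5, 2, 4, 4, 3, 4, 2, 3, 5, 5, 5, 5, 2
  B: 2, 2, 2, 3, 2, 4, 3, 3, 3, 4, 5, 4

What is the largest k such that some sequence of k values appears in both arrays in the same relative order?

Match 3 at A[1]=B[4], 2 at A[2]=B[5], 4 at A[3]=B[6], 3 at A[8]=B[9], 4 at A[9]=B[10], 5 at A[12]=B[11] — 6 values in the same relative order in both. dp[16][12] = 6 confirms this is the maximum.

6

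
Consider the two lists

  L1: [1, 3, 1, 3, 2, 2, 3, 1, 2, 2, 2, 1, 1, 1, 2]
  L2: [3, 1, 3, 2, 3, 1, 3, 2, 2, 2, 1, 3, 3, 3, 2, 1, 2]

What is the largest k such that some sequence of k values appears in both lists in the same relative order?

Match 3 at L1[2]=L2[1], then 1 at L1[3]=L2[2], then 3 at L1[4]=L2[3], then 2 at L1[6]=L2[4], then 3 at L1[7]=L2[5], then 1 at L1[8]=L2[6], then 2 at L1[9]=L2[8], then 2 at L1[10]=L2[9], then 2 at L1[11]=L2[10], then 1 at L1[12]=L2[11], then 1 at L1[14]=L2[16], then 2 at L1[15]=L2[17] — 12 values in the same relative order in both. Since dp[15][17] = 12, nothing longer is possible.

12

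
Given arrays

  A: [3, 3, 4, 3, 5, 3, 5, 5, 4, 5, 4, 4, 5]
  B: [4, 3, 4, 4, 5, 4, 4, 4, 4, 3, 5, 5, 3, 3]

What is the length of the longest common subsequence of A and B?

Pick 3 [1,2], 4 [3,4], 5 [5,5], 4 [9,7], 4 [11,8], 4 [12,9], 5 [13,12]; all 7 values appear in both, in order. Since dp[13][14] = 7, nothing longer is possible.

7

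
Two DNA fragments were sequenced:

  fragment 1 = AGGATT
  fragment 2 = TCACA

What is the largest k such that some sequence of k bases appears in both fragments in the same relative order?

Taking A [1,3] → A [4,5] gives a common subsequence of length 2. dp[6][5] = 2 confirms this is the maximum.

2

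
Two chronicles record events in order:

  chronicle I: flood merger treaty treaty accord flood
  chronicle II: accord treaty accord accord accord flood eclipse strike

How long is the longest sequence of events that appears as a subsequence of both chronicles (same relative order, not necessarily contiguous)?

3

Taking treaty (chronicle I #3, chronicle II #2), accord (chronicle I #5, chronicle II #5), flood (chronicle I #6, chronicle II #6) gives a common subsequence of length 3. dp[6][8] = 3 confirms this is the maximum.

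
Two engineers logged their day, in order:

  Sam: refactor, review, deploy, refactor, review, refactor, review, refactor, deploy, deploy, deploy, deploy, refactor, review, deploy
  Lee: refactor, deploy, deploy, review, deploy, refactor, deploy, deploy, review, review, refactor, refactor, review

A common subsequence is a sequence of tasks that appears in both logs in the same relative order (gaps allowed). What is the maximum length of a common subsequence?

Pick refactor at Sam[1]=Lee[1], then review at Sam[2]=Lee[4], then deploy at Sam[3]=Lee[5], then refactor at Sam[4]=Lee[6], then review at Sam[5]=Lee[9], then review at Sam[7]=Lee[10], then refactor at Sam[8]=Lee[11], then refactor at Sam[13]=Lee[12], then review at Sam[14]=Lee[13]; all 9 tasks appear in both, in order. The LCS DP gives dp[15][13] = 9, so this is optimal.

9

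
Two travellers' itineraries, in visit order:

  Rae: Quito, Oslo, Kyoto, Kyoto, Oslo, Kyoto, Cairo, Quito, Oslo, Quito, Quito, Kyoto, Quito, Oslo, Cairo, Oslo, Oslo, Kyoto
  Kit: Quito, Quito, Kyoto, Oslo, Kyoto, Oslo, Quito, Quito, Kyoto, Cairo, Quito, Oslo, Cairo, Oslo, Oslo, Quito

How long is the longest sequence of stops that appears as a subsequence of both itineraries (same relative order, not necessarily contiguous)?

13

Taking Quito at Rae[1]=Kit[2]; then Kyoto at Rae[4]=Kit[3]; then Oslo at Rae[5]=Kit[4]; then Kyoto at Rae[6]=Kit[5]; then Oslo at Rae[9]=Kit[6]; then Quito at Rae[10]=Kit[7]; then Quito at Rae[11]=Kit[8]; then Kyoto at Rae[12]=Kit[9]; then Quito at Rae[13]=Kit[11]; then Oslo at Rae[14]=Kit[12]; then Cairo at Rae[15]=Kit[13]; then Oslo at Rae[16]=Kit[14]; then Oslo at Rae[17]=Kit[15] gives a common subsequence of length 13. The LCS DP gives dp[18][16] = 13, so this is optimal.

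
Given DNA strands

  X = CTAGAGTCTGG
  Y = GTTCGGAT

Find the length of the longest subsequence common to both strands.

Match T [2,2]; then T [7,3]; then C [8,4]; then G [10,5]; then G [11,6] — 5 bases in the same relative order in both. Since dp[11][8] = 5, nothing longer is possible.

5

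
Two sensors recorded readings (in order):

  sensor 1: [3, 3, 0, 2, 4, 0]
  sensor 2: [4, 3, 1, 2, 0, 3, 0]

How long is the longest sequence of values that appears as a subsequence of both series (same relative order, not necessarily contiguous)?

3

Let dp[i][j] be the LCS length of the first i values of sensor 1 and the first j values of sensor 2. dp[i][j] = dp[i-1][j-1]+1 when the i-th and j-th values match, else max(dp[i-1][j], dp[i][j-1]).
    ·  4  3  1  2  0  3  0
 ·  0  0  0  0  0  0  0  0
 3  0  0  1  1  1  1  1  1
 3  0  0  1  1  1  1  2  2
 0  0  0  1  1  1  2  2  3
 2  0  0  1  1  2  2  2  3
 4  0  1  1  1  2  2  2  3
 0  0  1  1  1  2  3  3  3
dp[6][7] = 3. One LCS (by backtracking along matches): 3, 3, 0.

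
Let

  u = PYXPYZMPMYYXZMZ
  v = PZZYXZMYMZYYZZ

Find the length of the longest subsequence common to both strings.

10

Taking P at u[1]=v[1], then Y at u[2]=v[4], then X at u[3]=v[5], then Z at u[6]=v[6], then M at u[7]=v[7], then M at u[9]=v[9], then Y at u[10]=v[11], then Y at u[11]=v[12], then Z at u[13]=v[13], then Z at u[15]=v[14] gives a common subsequence of length 10. Since dp[15][14] = 10, nothing longer is possible.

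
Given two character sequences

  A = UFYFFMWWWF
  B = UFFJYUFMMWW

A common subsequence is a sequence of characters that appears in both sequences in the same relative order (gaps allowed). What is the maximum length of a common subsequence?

7

Match U at A[1]=B[1]; then F at A[2]=B[3]; then Y at A[3]=B[5]; then F at A[4]=B[7]; then M at A[6]=B[9]; then W at A[8]=B[10]; then W at A[9]=B[11] — 7 characters in the same relative order in both. dp[10][11] = 7 confirms this is the maximum.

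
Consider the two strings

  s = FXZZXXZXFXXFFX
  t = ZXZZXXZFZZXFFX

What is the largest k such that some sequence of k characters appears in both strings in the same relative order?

Pick X at s[2]=t[2], Z at s[3]=t[3], Z at s[4]=t[4], X at s[5]=t[5], X at s[6]=t[6], Z at s[7]=t[7], F at s[9]=t[8], X at s[11]=t[11], F at s[12]=t[12], F at s[13]=t[13], X at s[14]=t[14]; all 11 characters appear in both, in order. dp[14][14] = 11 confirms this is the maximum.

11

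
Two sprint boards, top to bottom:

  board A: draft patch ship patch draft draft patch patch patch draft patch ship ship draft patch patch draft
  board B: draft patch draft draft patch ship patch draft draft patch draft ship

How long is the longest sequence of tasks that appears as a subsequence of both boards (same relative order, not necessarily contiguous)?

10

Match draft (board A #1, board B #1), then patch (board A #4, board B #2), then draft (board A #5, board B #3), then draft (board A #6, board B #4), then patch (board A #7, board B #5), then patch (board A #9, board B #7), then draft (board A #10, board B #8), then draft (board A #14, board B #9), then patch (board A #16, board B #10), then draft (board A #17, board B #11) — 10 tasks in the same relative order in both. dp[17][12] = 10 confirms this is the maximum.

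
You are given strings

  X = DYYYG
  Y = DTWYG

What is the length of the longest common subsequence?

3

Match D at X[1]=Y[1] → Y at X[4]=Y[4] → G at X[5]=Y[5] — 3 characters in the same relative order in both. dp[5][5] = 3 confirms this is the maximum.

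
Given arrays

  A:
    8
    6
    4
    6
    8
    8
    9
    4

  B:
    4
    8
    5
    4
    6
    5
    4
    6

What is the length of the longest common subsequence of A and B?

Let dp[i][j] be the LCS length of the first i values of A and the first j values of B. dp[i][j] = dp[i-1][j-1]+1 when the i-th and j-th values match, else max(dp[i-1][j], dp[i][j-1]).
    ·  4  8  5  4  6  5  4  6
 ·  0  0  0  0  0  0  0  0  0
 8  0  0  1  1  1  1  1  1  1
 6  0  0  1  1  1  2  2  2  2
 4  0  1  1  1  2  2  2  3  3
 6  0  1  1  1  2  3  3  3  4
 8  0  1  2  2  2  3  3  3  4
 8  0  1  2  2  2  3  3  3  4
 9  0  1  2  2  2  3  3  3  4
 4  0  1  2  2  3  3  3  4  4
dp[8][8] = 4. One LCS (by backtracking along matches): 8, 6, 4, 6.

4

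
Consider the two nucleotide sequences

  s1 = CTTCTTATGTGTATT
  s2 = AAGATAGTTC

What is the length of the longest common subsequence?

Let dp[i][j] be the LCS length of the first i bases of s1 and the first j bases of s2. dp[i][j] = dp[i-1][j-1]+1 when the i-th and j-th bases match, else max(dp[i-1][j], dp[i][j-1]).
    ·  A  A  G  A  T  A  G  T  T  C
 ·  0  0  0  0  0  0  0  0  0  0  0
 C  0  0  0  0  0  0  0  0  0  0  1
 T  0  0  0  0  0  1  1  1  1  1  1
 T  0  0  0  0  0  1  1  1  2  2  2
 C  0  0  0  0  0  1  1  1  2  2  3
 T  0  0  0  0  0  1  1  1  2  3  3
 T  0  0  0  0  0  1  1  1  2  3  3
 A  0  1  1  1  1  1  2  2  2  3  3
 T  0  1  1  1  1  2  2  2  3  3  3
 G  0  1  1  2  2  2  2  3  3  3  3
 T  0  1  1  2  2  3  3  3  4  4  4
 G  0  1  1  2  2  3  3  4  4  4  4
 T  0  1  1  2  2  3  3  4  5  5  5
 A  0  1  2  2  3  3  4  4  5  5  5
 T  0  1  2  2  3  4  4  4  5  6  6
 T  0  1  2  2  3  4  4  4  5  6  6
dp[15][10] = 6. One LCS (by backtracking along matches): AGTGTT.

6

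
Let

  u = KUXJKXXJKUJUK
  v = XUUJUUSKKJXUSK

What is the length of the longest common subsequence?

7

Taking U at u[2]=v[3], J at u[4]=v[4], K at u[5]=v[8], K at u[9]=v[9], J at u[11]=v[10], U at u[12]=v[12], K at u[13]=v[14] gives a common subsequence of length 7. dp[13][14] = 7 confirms this is the maximum.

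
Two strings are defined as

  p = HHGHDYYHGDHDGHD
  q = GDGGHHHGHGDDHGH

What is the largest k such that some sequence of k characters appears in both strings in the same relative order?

Taking H [1,6], H [2,7], G [3,8], H [4,9], D [5,11], D [10,12], H [11,13], G [13,14], H [14,15] gives a common subsequence of length 9. The LCS DP gives dp[15][15] = 9, so this is optimal.

9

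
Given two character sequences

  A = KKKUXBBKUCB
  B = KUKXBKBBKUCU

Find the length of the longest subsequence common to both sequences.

8

Pick K at A[1]=B[1], K at A[2]=B[3], K at A[3]=B[6], B at A[6]=B[7], B at A[7]=B[8], K at A[8]=B[9], U at A[9]=B[10], C at A[10]=B[11]; all 8 characters appear in both, in order. dp[11][12] = 8 confirms this is the maximum.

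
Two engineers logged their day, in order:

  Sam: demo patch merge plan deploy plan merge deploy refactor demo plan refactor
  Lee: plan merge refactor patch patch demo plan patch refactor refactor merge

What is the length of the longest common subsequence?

One common subsequence of length 6: plan (Sam #6, Lee #1), merge (Sam #7, Lee #2), refactor (Sam #9, Lee #3), demo (Sam #10, Lee #6), plan (Sam #11, Lee #7), refactor (Sam #12, Lee #10), and the DP table's final entry dp[12][11] is also 6, so no common subsequence is longer.

6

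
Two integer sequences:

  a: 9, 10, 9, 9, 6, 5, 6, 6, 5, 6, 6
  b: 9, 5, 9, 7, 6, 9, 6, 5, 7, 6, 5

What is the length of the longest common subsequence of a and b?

Match 9 [1,1], 9 [3,3], 9 [4,6], 6 [5,7], 5 [6,8], 6 [8,10], 5 [9,11] — 7 values in the same relative order in both. dp[11][11] = 7 confirms this is the maximum.

7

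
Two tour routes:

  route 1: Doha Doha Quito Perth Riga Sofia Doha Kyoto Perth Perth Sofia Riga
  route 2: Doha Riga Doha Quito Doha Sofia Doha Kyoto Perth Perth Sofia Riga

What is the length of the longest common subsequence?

10

Taking Doha (route 1 #1, route 2 #1) → Doha (route 1 #2, route 2 #3) → Quito (route 1 #3, route 2 #4) → Sofia (route 1 #6, route 2 #6) → Doha (route 1 #7, route 2 #7) → Kyoto (route 1 #8, route 2 #8) → Perth (route 1 #9, route 2 #9) → Perth (route 1 #10, route 2 #10) → Sofia (route 1 #11, route 2 #11) → Riga (route 1 #12, route 2 #12) gives a common subsequence of length 10, and the DP table's final entry dp[12][12] is also 10, so no common subsequence is longer.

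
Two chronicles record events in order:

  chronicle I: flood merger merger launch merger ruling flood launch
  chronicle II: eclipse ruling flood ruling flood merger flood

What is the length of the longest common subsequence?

Pick flood at chronicle I[1]=chronicle II[5], then merger at chronicle I[5]=chronicle II[6], then flood at chronicle I[7]=chronicle II[7]; all 3 events appear in both, in order. dp[8][7] = 3 confirms this is the maximum.

3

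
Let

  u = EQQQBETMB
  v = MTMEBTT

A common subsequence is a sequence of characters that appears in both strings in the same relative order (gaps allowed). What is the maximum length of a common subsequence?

3

Taking E (u #1, v #4); then B (u #5, v #5); then T (u #7, v #7) gives a common subsequence of length 3, and the DP table's final entry dp[9][7] is also 3, so no common subsequence is longer.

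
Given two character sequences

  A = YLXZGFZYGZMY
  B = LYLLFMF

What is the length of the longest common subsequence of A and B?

Let dp[i][j] be the LCS length of the first i characters of A and the first j characters of B. dp[i][j] = dp[i-1][j-1]+1 when the i-th and j-th characters match, else max(dp[i-1][j], dp[i][j-1]).
    ·  L  Y  L  L  F  M  F
 ·  0  0  0  0  0  0  0  0
 Y  0  0  1  1  1  1  1  1
 L  0  1  1  2  2  2  2  2
 X  0  1  1  2  2  2  2  2
 Z  0  1  1  2  2  2  2  2
 G  0  1  1  2  2  2  2  2
 F  0  1  1  2  2  3  3  3
 Z  0  1  1  2  2  3  3  3
 Y  0  1  2  2  2  3  3  3
 G  0  1  2  2  2  3  3  3
 Z  0  1  2  2  2  3  3  3
 M  0  1  2  2  2  3  4  4
 Y  0  1  2  2  2  3  4  4
dp[12][7] = 4. One LCS (by backtracking along matches): YLFM.

4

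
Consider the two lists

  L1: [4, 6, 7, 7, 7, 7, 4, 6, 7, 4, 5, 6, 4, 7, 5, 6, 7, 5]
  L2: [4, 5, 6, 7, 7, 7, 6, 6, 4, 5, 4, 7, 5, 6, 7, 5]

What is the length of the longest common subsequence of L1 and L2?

14

Taking 4 (L1 #1, L2 #1); then 6 (L1 #2, L2 #3); then 7 (L1 #3, L2 #4); then 7 (L1 #4, L2 #5); then 7 (L1 #5, L2 #6); then 6 (L1 #8, L2 #8); then 4 (L1 #10, L2 #9); then 5 (L1 #11, L2 #10); then 4 (L1 #13, L2 #11); then 7 (L1 #14, L2 #12); then 5 (L1 #15, L2 #13); then 6 (L1 #16, L2 #14); then 7 (L1 #17, L2 #15); then 5 (L1 #18, L2 #16) gives a common subsequence of length 14. dp[18][16] = 14 confirms this is the maximum.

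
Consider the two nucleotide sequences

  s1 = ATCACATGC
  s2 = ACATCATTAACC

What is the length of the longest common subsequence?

7

Taking A [1,1], then C [3,2], then A [4,3], then C [5,5], then A [6,6], then T [7,8], then C [9,12] gives a common subsequence of length 7. Since dp[9][12] = 7, nothing longer is possible.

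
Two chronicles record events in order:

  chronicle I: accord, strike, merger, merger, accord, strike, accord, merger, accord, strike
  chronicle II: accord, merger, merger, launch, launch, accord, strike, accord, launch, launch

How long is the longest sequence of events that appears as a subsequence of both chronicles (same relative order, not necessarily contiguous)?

Pick accord [1,1], merger [3,2], merger [4,3], accord [5,6], strike [6,7], accord [7,8]; all 6 events appear in both, in order, and the DP table's final entry dp[10][10] is also 6, so no common subsequence is longer.

6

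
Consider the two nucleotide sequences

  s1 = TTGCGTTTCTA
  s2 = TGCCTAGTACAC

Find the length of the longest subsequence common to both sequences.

Let dp[i][j] be the LCS length of the first i bases of s1 and the first j bases of s2. dp[i][j] = dp[i-1][j-1]+1 when the i-th and j-th bases match, else max(dp[i-1][j], dp[i][j-1]).
    ·  T  G  C  C  T  A  G  T  A  C  A  C
 ·  0  0  0  0  0  0  0  0  0  0  0  0  0
 T  0  1  1  1  1  1  1  1  1  1  1  1  1
 T  0  1  1  1  1  2  2  2  2  2  2  2  2
 G  0  1  2  2  2  2  2  3  3  3  3  3  3
 C  0  1  2  3  3  3  3  3  3  3  4  4  4
 G  0  1  2  3  3  3  3  4  4  4  4  4  4
 T  0  1  2  3  3  4  4  4  5  5  5  5  5
 T  0  1  2  3  3  4  4  4  5  5  5  5  5
 T  0  1  2  3  3  4  4  4  5  5  5  5  5
 C  0  1  2  3  4  4  4  4  5  5  6  6  6
 T  0  1  2  3  4  5  5  5  5  5  6  6  6
 A  0  1  2  3  4  5  6  6  6  6  6  7  7
dp[11][12] = 7. One LCS (by backtracking along matches): TGCGTCA.

7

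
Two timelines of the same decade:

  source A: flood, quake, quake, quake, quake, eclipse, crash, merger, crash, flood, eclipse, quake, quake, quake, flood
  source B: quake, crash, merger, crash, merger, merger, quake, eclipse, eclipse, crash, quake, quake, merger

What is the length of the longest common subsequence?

7

Pick quake at source A[5]=source B[1] → crash at source A[7]=source B[2] → merger at source A[8]=source B[3] → crash at source A[9]=source B[4] → eclipse at source A[11]=source B[9] → quake at source A[12]=source B[11] → quake at source A[13]=source B[12]; all 7 events appear in both, in order. Since dp[15][13] = 7, nothing longer is possible.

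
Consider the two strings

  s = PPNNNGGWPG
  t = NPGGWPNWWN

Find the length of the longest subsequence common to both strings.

5

Let dp[i][j] be the LCS length of the first i characters of s and the first j characters of t. dp[i][j] = dp[i-1][j-1]+1 when the i-th and j-th characters match, else max(dp[i-1][j], dp[i][j-1]).
    ·  N  P  G  G  W  P  N  W  W  N
 ·  0  0  0  0  0  0  0  0  0  0  0
 P  0  0  1  1  1  1  1  1  1  1  1
 P  0  0  1  1  1  1  2  2  2  2  2
 N  0  1  1  1  1  1  2  3  3  3  3
 N  0  1  1  1  1  1  2  3  3  3  4
 N  0  1  1  1  1  1  2  3  3  3  4
 G  0  1  1  2  2  2  2  3  3  3  4
 G  0  1  1  2  3  3  3  3  3  3  4
 W  0  1  1  2  3  4  4  4  4  4  4
 P  0  1  2  2  3  4  5  5  5  5  5
 G  0  1  2  3  3  4  5  5  5  5  5
dp[10][10] = 5. One LCS (by backtracking along matches): PGGWP.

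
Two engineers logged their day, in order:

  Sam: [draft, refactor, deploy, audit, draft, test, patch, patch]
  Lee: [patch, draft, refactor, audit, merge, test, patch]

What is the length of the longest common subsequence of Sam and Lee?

5

Taking draft [1,2], refactor [2,3], audit [4,4], test [6,6], patch [8,7] gives a common subsequence of length 5. The LCS DP gives dp[8][7] = 5, so this is optimal.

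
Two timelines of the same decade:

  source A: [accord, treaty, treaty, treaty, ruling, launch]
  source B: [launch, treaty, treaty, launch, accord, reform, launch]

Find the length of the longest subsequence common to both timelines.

Taking treaty (source A #2, source B #2), treaty (source A #3, source B #3), launch (source A #6, source B #7) gives a common subsequence of length 3, and the DP table's final entry dp[6][7] is also 3, so no common subsequence is longer.

3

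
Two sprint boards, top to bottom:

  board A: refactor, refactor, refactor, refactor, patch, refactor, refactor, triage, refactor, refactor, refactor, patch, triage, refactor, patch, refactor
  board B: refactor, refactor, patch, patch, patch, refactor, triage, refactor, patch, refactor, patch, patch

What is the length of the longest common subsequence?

Match refactor (board A #1, board B #1), refactor (board A #2, board B #2), patch (board A #5, board B #5), refactor (board A #7, board B #6), triage (board A #8, board B #7), refactor (board A #9, board B #8), refactor (board A #11, board B #10), patch (board A #12, board B #11), patch (board A #15, board B #12) — 9 tasks in the same relative order in both. The LCS DP gives dp[16][12] = 9, so this is optimal.

9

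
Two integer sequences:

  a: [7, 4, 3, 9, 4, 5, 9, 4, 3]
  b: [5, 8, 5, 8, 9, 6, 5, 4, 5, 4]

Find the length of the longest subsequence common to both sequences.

4

Pick 9 [4,5], 4 [5,8], 5 [6,9], 4 [8,10]; all 4 values appear in both, in order. Since dp[9][10] = 4, nothing longer is possible.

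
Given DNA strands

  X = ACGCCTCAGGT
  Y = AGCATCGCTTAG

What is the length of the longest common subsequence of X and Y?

Let dp[i][j] be the LCS length of the first i bases of X and the first j bases of Y. dp[i][j] = dp[i-1][j-1]+1 when the i-th and j-th bases match, else max(dp[i-1][j], dp[i][j-1]).
    ·  A  G  C  A  T  C  G  C  T  T  A  G
 ·  0  0  0  0  0  0  0  0  0  0  0  0  0
 A  0  1  1  1  1  1  1  1  1  1  1  1  1
 C  0  1  1  2  2  2  2  2  2  2  2  2  2
 G  0  1  2  2  2  2  2  3  3  3  3  3  3
 C  0  1  2  3  3  3  3  3  4  4  4  4  4
 C  0  1  2  3  3  3  4  4  4  4  4  4  4
 T  0  1  2  3  3  4  4  4  4  5  5  5  5
 C  0  1  2  3  3  4  5  5  5  5  5  5  5
 A  0  1  2  3  4  4  5  5  5  5  5  6  6
 G  0  1  2  3  4  4  5  6  6  6  6  6  7
 G  0  1  2  3  4  4  5  6  6  6  6  6  7
 T  0  1  2  3  4  5  5  6  6  7  7  7  7
dp[11][12] = 7. One LCS (by backtracking along matches): ACGCTAG.

7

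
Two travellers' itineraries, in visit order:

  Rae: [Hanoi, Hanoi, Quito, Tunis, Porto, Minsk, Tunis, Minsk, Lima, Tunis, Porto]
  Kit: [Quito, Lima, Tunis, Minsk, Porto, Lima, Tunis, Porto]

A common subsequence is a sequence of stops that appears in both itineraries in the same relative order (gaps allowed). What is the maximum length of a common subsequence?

One common subsequence of length 6: Quito (Rae #3, Kit #1), Tunis (Rae #4, Kit #3), Porto (Rae #5, Kit #5), Lima (Rae #9, Kit #6), Tunis (Rae #10, Kit #7), Porto (Rae #11, Kit #8). dp[11][8] = 6 confirms this is the maximum.

6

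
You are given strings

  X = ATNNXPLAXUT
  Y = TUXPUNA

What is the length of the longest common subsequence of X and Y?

4

Taking T [2,1], X [5,3], P [6,4], A [8,7] gives a common subsequence of length 4. dp[11][7] = 4 confirms this is the maximum.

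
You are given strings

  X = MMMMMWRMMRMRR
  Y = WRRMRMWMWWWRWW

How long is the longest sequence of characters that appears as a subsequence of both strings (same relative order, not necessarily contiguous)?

6

Pick W (X #6, Y #1); then R (X #7, Y #3); then M (X #8, Y #4); then M (X #9, Y #6); then M (X #11, Y #8); then R (X #12, Y #12); all 6 characters appear in both, in order. The LCS DP gives dp[13][14] = 6, so this is optimal.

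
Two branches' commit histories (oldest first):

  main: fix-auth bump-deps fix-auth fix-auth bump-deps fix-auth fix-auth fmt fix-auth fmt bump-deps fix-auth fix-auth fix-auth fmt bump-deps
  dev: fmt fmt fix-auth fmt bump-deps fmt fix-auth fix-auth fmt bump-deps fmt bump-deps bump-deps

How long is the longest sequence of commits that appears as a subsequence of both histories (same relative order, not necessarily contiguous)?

8

Taking fix-auth [1,3], then bump-deps [2,5], then fix-auth [3,7], then fix-auth [4,8], then bump-deps [5,10], then fmt [10,11], then bump-deps [11,12], then bump-deps [16,13] gives a common subsequence of length 8, and the DP table's final entry dp[16][13] is also 8, so no common subsequence is longer.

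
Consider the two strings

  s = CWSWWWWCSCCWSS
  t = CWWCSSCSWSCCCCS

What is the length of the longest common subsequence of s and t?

One common subsequence of length 9: C at s[1]=t[1] → W at s[6]=t[2] → W at s[7]=t[3] → C at s[8]=t[4] → S at s[9]=t[6] → C at s[10]=t[7] → W at s[12]=t[9] → S at s[13]=t[10] → S at s[14]=t[15]. dp[14][15] = 9 confirms this is the maximum.

9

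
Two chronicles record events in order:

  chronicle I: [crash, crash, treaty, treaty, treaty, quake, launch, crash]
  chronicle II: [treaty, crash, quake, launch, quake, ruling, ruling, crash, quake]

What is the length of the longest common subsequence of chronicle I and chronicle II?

4

Pick crash at chronicle I[2]=chronicle II[2] → quake at chronicle I[6]=chronicle II[3] → launch at chronicle I[7]=chronicle II[4] → crash at chronicle I[8]=chronicle II[8]; all 4 events appear in both, in order. dp[8][9] = 4 confirms this is the maximum.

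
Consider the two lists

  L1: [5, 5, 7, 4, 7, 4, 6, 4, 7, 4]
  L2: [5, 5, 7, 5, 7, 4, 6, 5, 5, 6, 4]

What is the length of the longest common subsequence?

Pick 5 at L1[1]=L2[1], then 5 at L1[2]=L2[2], then 7 at L1[3]=L2[3], then 7 at L1[5]=L2[5], then 4 at L1[6]=L2[6], then 6 at L1[7]=L2[10], then 4 at L1[10]=L2[11]; all 7 values appear in both, in order, and the DP table's final entry dp[10][11] is also 7, so no common subsequence is longer.

7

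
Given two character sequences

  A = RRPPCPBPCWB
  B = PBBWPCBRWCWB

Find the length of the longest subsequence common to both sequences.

7

One common subsequence of length 7: P (A #3, B #1), then P (A #4, B #5), then C (A #5, B #6), then B (A #7, B #7), then C (A #9, B #10), then W (A #10, B #11), then B (A #11, B #12). dp[11][12] = 7 confirms this is the maximum.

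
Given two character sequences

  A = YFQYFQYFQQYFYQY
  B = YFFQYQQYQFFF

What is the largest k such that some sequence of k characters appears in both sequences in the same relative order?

Pick Y at A[1]=B[1] → F at A[2]=B[2] → F at A[5]=B[3] → Q at A[6]=B[4] → Y at A[7]=B[5] → Q at A[9]=B[6] → Q at A[10]=B[7] → Y at A[11]=B[8] → F at A[12]=B[12]; all 9 characters appear in both, in order. Since dp[15][12] = 9, nothing longer is possible.

9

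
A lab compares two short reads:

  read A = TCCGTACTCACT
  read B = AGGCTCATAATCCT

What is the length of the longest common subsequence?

Taking T at read A[1]=read B[5], then C at read A[2]=read B[6], then T at read A[5]=read B[8], then A at read A[6]=read B[10], then T at read A[8]=read B[11], then C at read A[9]=read B[12], then C at read A[11]=read B[13], then T at read A[12]=read B[14] gives a common subsequence of length 8, and the DP table's final entry dp[12][14] is also 8, so no common subsequence is longer.

8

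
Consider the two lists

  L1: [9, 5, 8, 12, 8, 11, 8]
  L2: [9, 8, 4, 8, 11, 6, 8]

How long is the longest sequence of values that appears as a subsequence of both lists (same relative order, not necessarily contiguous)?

Let dp[i][j] be the LCS length of the first i values of L1 and the first j values of L2. dp[i][j] = dp[i-1][j-1]+1 when the i-th and j-th values match, else max(dp[i-1][j], dp[i][j-1]).
    ·  9  8  4  8 11  6  8
 ·  0  0  0  0  0  0  0  0
 9  0  1  1  1  1  1  1  1
 5  0  1  1  1  1  1  1  1
 8  0  1  2  2  2  2  2  2
12  0  1  2  2  2  2  2  2
 8  0  1  2  2  3  3  3  3
11  0  1  2  2  3  4  4  4
 8  0  1  2  2  3  4  4  5
dp[7][7] = 5. One LCS (by backtracking along matches): 9, 8, 8, 11, 8.

5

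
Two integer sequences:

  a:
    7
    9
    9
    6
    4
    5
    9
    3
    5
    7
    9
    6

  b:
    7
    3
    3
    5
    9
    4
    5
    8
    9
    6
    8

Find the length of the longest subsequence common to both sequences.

Let dp[i][j] be the LCS length of the first i values of a and the first j values of b. dp[i][j] = dp[i-1][j-1]+1 when the i-th and j-th values match, else max(dp[i-1][j], dp[i][j-1]).
    ·  7  3  3  5  9  4  5  8  9  6  8
 ·  0  0  0  0  0  0  0  0  0  0  0  0
 7  0  1  1  1  1  1  1  1  1  1  1  1
 9  0  1  1  1  1  2  2  2  2  2  2  2
 9  0  1  1  1  1  2  2  2  2  3  3  3
 6  0  1  1  1  1  2  2  2  2  3  4  4
 4  0  1  1  1  1  2  3  3  3  3  4  4
 5  0  1  1  1  2  2  3  4  4  4  4  4
 9  0  1  1  1  2  3  3  4  4  5  5  5
 3  0  1  2  2  2  3  3  4  4  5  5  5
 5  0  1  2  2  3  3  3  4  4  5  5  5
 7  0  1  2  2  3  3  3  4  4  5  5  5
 9  0  1  2  2  3  4  4  4  4  5  5  5
 6  0  1  2  2  3  4  4  4  4  5  6  6
dp[12][11] = 6. One LCS (by backtracking along matches): 7, 9, 4, 5, 9, 6.

6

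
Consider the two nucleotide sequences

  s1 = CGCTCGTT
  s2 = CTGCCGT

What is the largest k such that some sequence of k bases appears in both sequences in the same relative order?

Match C [1,1] → G [2,3] → C [3,4] → C [5,5] → G [6,6] → T [8,7] — 6 bases in the same relative order in both. dp[8][7] = 6 confirms this is the maximum.

6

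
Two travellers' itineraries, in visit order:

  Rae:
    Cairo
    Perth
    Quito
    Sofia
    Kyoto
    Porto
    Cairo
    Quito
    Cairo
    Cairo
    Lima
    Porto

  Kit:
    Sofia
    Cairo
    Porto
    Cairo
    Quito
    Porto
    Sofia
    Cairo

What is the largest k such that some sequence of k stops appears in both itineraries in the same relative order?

5

Match Cairo (Rae #1, Kit #2), Porto (Rae #6, Kit #3), Cairo (Rae #7, Kit #4), Quito (Rae #8, Kit #5), Cairo (Rae #10, Kit #8) — 5 stops in the same relative order in both. dp[12][8] = 5 confirms this is the maximum.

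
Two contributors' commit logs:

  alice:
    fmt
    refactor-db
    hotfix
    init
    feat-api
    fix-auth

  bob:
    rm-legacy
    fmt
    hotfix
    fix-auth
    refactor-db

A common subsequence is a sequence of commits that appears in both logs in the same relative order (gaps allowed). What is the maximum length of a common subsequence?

Pick fmt [1,2], then hotfix [3,3], then fix-auth [6,4]; all 3 commits appear in both, in order. The LCS DP gives dp[6][5] = 3, so this is optimal.

3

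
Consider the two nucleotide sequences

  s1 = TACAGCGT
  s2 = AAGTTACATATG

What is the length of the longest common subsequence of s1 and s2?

5

Match T [1,5], then A [2,6], then C [3,7], then A [4,10], then G [7,12] — 5 bases in the same relative order in both, and the DP table's final entry dp[8][12] is also 5, so no common subsequence is longer.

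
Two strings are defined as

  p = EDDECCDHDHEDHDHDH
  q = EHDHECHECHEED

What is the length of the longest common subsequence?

8

Taking E (p #1, q #1), then D (p #2, q #3), then E (p #4, q #5), then C (p #5, q #6), then C (p #6, q #9), then H (p #8, q #10), then E (p #11, q #12), then D (p #16, q #13) gives a common subsequence of length 8. The LCS DP gives dp[17][13] = 8, so this is optimal.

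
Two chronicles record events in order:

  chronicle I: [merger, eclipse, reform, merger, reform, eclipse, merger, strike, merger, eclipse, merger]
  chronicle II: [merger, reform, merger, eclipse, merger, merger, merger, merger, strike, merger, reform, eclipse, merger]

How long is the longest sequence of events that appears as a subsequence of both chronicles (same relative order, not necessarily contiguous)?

9

Pick merger at chronicle I[1]=chronicle II[1], then reform at chronicle I[3]=chronicle II[2], then merger at chronicle I[4]=chronicle II[3], then eclipse at chronicle I[6]=chronicle II[4], then merger at chronicle I[7]=chronicle II[8], then strike at chronicle I[8]=chronicle II[9], then merger at chronicle I[9]=chronicle II[10], then eclipse at chronicle I[10]=chronicle II[12], then merger at chronicle I[11]=chronicle II[13]; all 9 events appear in both, in order. dp[11][13] = 9 confirms this is the maximum.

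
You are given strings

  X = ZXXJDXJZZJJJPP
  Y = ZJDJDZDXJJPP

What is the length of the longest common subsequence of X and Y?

9

Match Z at X[1]=Y[1], then J at X[4]=Y[2], then D at X[5]=Y[3], then J at X[7]=Y[4], then Z at X[8]=Y[6], then J at X[11]=Y[9], then J at X[12]=Y[10], then P at X[13]=Y[11], then P at X[14]=Y[12] — 9 characters in the same relative order in both, and the DP table's final entry dp[14][12] is also 9, so no common subsequence is longer.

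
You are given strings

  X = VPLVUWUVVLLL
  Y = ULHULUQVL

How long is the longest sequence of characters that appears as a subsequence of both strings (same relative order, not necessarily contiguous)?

Pick L at X[3]=Y[2] → U at X[5]=Y[4] → U at X[7]=Y[6] → V at X[9]=Y[8] → L at X[12]=Y[9]; all 5 characters appear in both, in order, and the DP table's final entry dp[12][9] is also 5, so no common subsequence is longer.

5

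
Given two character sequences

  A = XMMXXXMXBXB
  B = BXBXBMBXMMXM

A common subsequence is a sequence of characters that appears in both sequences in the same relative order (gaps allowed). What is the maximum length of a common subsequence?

5

Let dp[i][j] be the LCS length of the first i characters of A and the first j characters of B. dp[i][j] = dp[i-1][j-1]+1 when the i-th and j-th characters match, else max(dp[i-1][j], dp[i][j-1]).
    ·  B  X  B  X  B  M  B  X  M  M  X  M
 ·  0  0  0  0  0  0  0  0  0  0  0  0  0
 X  0  0  1  1  1  1  1  1  1  1  1  1  1
 M  0  0  1  1  1  1  2  2  2  2  2  2  2
 M  0  0  1  1  1  1  2  2  2  3  3  3  3
 X  0  0  1  1  2  2  2  2  3  3  3  4  4
 X  0  0  1  1  2  2  2  2  3  3  3  4  4
 X  0  0  1  1  2  2  2  2  3  3  3  4  4
 M  0  0  1  1  2  2  3  3  3  4  4  4  5
 X  0  0  1  1  2  2  3  3  4  4  4  5  5
 B  0  1  1  2  2  3  3  4  4  4  4  5  5
 X  0  1  2  2  3  3  3  4  5  5  5  5  5
 B  0  1  2  3  3  4  4  4  5  5  5  5  5
dp[11][12] = 5. One LCS (by backtracking along matches): XMMXM.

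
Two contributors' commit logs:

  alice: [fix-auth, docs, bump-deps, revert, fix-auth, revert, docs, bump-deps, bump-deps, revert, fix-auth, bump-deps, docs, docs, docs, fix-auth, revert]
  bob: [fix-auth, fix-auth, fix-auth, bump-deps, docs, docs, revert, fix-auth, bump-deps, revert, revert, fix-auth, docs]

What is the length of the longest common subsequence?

8

Match fix-auth [1,3], docs [2,6], revert [4,7], fix-auth [5,8], revert [6,10], revert [10,11], fix-auth [11,12], docs [15,13] — 8 commits in the same relative order in both. The LCS DP gives dp[17][13] = 8, so this is optimal.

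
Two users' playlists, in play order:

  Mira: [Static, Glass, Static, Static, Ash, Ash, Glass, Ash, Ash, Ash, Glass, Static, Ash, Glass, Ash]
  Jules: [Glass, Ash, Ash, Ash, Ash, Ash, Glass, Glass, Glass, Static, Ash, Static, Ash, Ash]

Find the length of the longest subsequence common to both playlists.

10

Match Glass (Mira #2, Jules #1) → Ash (Mira #5, Jules #2) → Ash (Mira #6, Jules #3) → Ash (Mira #8, Jules #4) → Ash (Mira #9, Jules #5) → Ash (Mira #10, Jules #6) → Glass (Mira #11, Jules #9) → Static (Mira #12, Jules #12) → Ash (Mira #13, Jules #13) → Ash (Mira #15, Jules #14) — 10 songs in the same relative order in both. The LCS DP gives dp[15][14] = 10, so this is optimal.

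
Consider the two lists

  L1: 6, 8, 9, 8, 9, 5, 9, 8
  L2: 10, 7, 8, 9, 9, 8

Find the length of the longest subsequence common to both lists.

4

Let dp[i][j] be the LCS length of the first i values of L1 and the first j values of L2. dp[i][j] = dp[i-1][j-1]+1 when the i-th and j-th values match, else max(dp[i-1][j], dp[i][j-1]).
    · 10  7  8  9  9  8
 ·  0  0  0  0  0  0  0
 6  0  0  0  0  0  0  0
 8  0  0  0  1  1  1  1
 9  0  0  0  1  2  2  2
 8  0  0  0  1  2  2  3
 9  0  0  0  1  2  3  3
 5  0  0  0  1  2  3  3
 9  0  0  0  1  2  3  3
 8  0  0  0  1  2  3  4
dp[8][6] = 4. One LCS (by backtracking along matches): 8, 9, 9, 8.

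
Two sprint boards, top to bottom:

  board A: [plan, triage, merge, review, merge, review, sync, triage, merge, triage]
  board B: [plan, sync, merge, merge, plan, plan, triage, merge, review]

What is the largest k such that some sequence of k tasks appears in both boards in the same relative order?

5

Match plan (board A #1, board B #1) → merge (board A #3, board B #3) → merge (board A #5, board B #4) → triage (board A #8, board B #7) → merge (board A #9, board B #8) — 5 tasks in the same relative order in both. The LCS DP gives dp[10][9] = 5, so this is optimal.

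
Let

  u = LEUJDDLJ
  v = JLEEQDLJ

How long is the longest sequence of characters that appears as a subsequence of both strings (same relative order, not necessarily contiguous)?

One common subsequence of length 5: L at u[1]=v[2], E at u[2]=v[4], D at u[6]=v[6], L at u[7]=v[7], J at u[8]=v[8], and the DP table's final entry dp[8][8] is also 5, so no common subsequence is longer.

5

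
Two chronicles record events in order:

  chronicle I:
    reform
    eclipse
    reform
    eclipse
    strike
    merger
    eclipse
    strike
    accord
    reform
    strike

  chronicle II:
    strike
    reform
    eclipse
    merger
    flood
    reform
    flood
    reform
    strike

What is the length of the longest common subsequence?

One common subsequence of length 5: reform [1,2], then eclipse [2,3], then reform [3,6], then reform [10,8], then strike [11,9]. Since dp[11][9] = 5, nothing longer is possible.

5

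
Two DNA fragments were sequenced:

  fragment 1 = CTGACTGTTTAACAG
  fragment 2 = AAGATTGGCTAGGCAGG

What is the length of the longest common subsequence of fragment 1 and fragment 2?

9

One common subsequence of length 9: G at fragment 1[3]=fragment 2[3]; then A at fragment 1[4]=fragment 2[4]; then T at fragment 1[6]=fragment 2[6]; then G at fragment 1[7]=fragment 2[8]; then T at fragment 1[10]=fragment 2[10]; then A at fragment 1[11]=fragment 2[11]; then C at fragment 1[13]=fragment 2[14]; then A at fragment 1[14]=fragment 2[15]; then G at fragment 1[15]=fragment 2[17]. The LCS DP gives dp[15][17] = 9, so this is optimal.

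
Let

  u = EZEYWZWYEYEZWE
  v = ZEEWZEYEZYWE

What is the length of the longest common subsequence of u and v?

10

Match E at u[1]=v[2] → E at u[3]=v[3] → W at u[5]=v[4] → Z at u[6]=v[5] → E at u[9]=v[6] → Y at u[10]=v[7] → E at u[11]=v[8] → Z at u[12]=v[9] → W at u[13]=v[11] → E at u[14]=v[12] — 10 characters in the same relative order in both. dp[14][12] = 10 confirms this is the maximum.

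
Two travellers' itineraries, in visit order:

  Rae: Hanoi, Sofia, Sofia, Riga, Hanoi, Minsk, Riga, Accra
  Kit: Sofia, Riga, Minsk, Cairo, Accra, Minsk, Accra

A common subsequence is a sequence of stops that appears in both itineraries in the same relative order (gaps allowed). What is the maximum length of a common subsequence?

Taking Sofia at Rae[3]=Kit[1], Riga at Rae[4]=Kit[2], Minsk at Rae[6]=Kit[6], Accra at Rae[8]=Kit[7] gives a common subsequence of length 4. Since dp[8][7] = 4, nothing longer is possible.

4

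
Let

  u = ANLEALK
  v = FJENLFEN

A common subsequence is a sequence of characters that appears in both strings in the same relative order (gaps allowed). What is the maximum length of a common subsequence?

Taking N at u[2]=v[4], then L at u[3]=v[5], then E at u[4]=v[7] gives a common subsequence of length 3, and the DP table's final entry dp[7][8] is also 3, so no common subsequence is longer.

3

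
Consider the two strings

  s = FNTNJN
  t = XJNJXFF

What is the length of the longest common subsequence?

2

Let dp[i][j] be the LCS length of the first i characters of s and the first j characters of t. dp[i][j] = dp[i-1][j-1]+1 when the i-th and j-th characters match, else max(dp[i-1][j], dp[i][j-1]).
    ·  X  J  N  J  X  F  F
 ·  0  0  0  0  0  0  0  0
 F  0  0  0  0  0  0  1  1
 N  0  0  0  1  1  1  1  1
 T  0  0  0  1  1  1  1  1
 N  0  0  0  1  1  1  1  1
 J  0  0  1  1  2  2  2  2
 N  0  0  1  2  2  2  2  2
dp[6][7] = 2. One LCS (by backtracking along matches): NJ.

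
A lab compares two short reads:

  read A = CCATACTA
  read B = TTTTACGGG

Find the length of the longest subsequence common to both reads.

One common subsequence of length 3: T at read A[4]=read B[4] → A at read A[5]=read B[5] → C at read A[6]=read B[6], and the DP table's final entry dp[8][9] is also 3, so no common subsequence is longer.

3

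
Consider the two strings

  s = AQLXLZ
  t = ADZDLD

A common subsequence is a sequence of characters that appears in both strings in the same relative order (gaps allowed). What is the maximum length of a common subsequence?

One common subsequence of length 2: A (s #1, t #1); then L (s #3, t #5). Since dp[6][6] = 2, nothing longer is possible.

2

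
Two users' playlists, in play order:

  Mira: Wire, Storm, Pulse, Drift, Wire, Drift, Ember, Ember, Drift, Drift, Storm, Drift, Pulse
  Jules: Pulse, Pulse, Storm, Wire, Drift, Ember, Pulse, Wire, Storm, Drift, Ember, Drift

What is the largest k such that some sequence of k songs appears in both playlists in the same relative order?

6

Match Wire (Mira #1, Jules #4), Pulse (Mira #3, Jules #7), Wire (Mira #5, Jules #8), Drift (Mira #6, Jules #10), Ember (Mira #8, Jules #11), Drift (Mira #12, Jules #12) — 6 songs in the same relative order in both. The LCS DP gives dp[13][12] = 6, so this is optimal.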